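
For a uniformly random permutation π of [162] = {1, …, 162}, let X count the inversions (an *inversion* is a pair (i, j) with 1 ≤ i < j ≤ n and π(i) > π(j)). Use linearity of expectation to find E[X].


Write X = Σ X_I over the C(162, 2) = 13041 pairs i < j, with X_I the indicator of one inversion.
There are 13041 indicators.
For each fixed pair i < j, the values π(i) and π(j) are two distinct elements of {1, …, 162} in uniformly random order; by symmetry P[π(i) > π(j)] = 1/2.
By linearity: E[X] = 13041 · (1/2) = C(162, 2) · (1/2) = 13041/2 = 13041/2 ≈ 6520.50000.

E[X] = 13041/2 = 6520.50000.


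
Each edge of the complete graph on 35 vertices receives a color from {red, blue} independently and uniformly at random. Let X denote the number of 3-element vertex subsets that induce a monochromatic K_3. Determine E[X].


Let X = Σ_S X_S over the C(35, 3) = 6545 subsets S of size 3, where X_S = 1 if the K_3 on S is monochromatic.
For a fixed S, the K_3 on S has C(3, 2) = 3 edges. P[all 3 edges red] = (1/2)^3, and likewise for blue, so P[monochromatic] = 2·(1/2)^3 = 2^{1 − 3} = 1/4.
Summing: E[X] = C(35, 3) · 2^{1 − 3} = 6545 · 1/4 = 6545/4.
Numerically: E[X] ≈ 1636.25000.

E[X] = C(35,3)·2^(1−C(3,2)) = 6545/4 ≈ 1636.25000.


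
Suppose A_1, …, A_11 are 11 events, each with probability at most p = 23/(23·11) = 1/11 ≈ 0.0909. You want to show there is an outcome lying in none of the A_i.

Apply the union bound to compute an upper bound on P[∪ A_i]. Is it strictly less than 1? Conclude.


Union bound: P[∪_{i=1}^{11} A_i] ≤ Σ_i P[A_i] ≤ 11·p = 11·(1/11) = 1.
Numerically: 1 ≈ 1.0000.
Is 1 < 1? NO.
Since the bound 1 is ≥ 1, the union bound is uninformative here; it does NOT by itself certify existence.

11·p = 1 ≈ 1.0000; existence NOT certified by the union bound.


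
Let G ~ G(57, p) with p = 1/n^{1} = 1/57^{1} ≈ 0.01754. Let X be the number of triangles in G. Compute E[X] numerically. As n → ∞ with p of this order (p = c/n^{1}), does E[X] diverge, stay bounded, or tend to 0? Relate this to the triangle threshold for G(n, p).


Number of potential triangles: C(57, 3) = 29260.
Each occurs with probability p³ ≈ (0.01754)³ ≈ 5.399772e-06.
By linearity: E[X] = C(57, 3)·p³ ≈ 29260 · 5.399772e-06 ≈ 0.1580.
Here α = 1, so p = 1/n is exactly at the triangle threshold p ~ 1/n. Asymptotically E[X] → c³/6 = 1³/6 = 1/6 ≈ 0.1667, a bounded constant. In this regime the triangle count is asymptotically Poisson(c³/6).

E[X] ≈ 0.1580; in regime p = Θ(1/n^{1}) E[X] stays bounded (at the triangle threshold p ~ 1/n).


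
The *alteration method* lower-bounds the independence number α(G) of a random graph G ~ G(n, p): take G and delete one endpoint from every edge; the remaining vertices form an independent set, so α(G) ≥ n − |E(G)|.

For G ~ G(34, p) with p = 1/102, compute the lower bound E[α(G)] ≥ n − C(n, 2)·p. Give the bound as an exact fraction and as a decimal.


E[|E(G)|] = C(34, 2)·p = 561 · (1/102) = 11/2.
E[α(G)] ≥ n − E[|E(G)|] = 34 − 11/2 = 57/2.
Numerically: ≈ 28.50000.
(This is only a lower bound; the true E[α(G)] may be larger.)

E[α(G)] ≥ 57/2 ≈ 28.50000.


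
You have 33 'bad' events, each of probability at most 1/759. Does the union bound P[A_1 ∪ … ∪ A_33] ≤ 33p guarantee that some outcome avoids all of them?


Union bound: P[∪_{i=1}^{33} A_i] ≤ Σ_i P[A_i] ≤ 33·p = 33·(1/759) = 1/23.
Numerically: 1/23 ≈ 0.0435.
Is 1/23 < 1? YES.
Since P[∪ A_i] ≤ 1/23 < 1, the complement has P[∩ A_i^c] ≥ 1 − 1/23 = 22/23 > 0, so some outcome avoids every A_i.

33·p = 1/23 ≈ 0.0435; existence CERTIFIED by the union bound.


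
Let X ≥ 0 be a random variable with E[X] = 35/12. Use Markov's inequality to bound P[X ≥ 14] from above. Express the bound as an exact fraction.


μ = E[X] = 35/12, a = 14.
Markov: P[X ≥ 14] ≤ μ/a = (35/12)/14 = 5/24.
Numerically: ≈ 0.208.
(Since a = 14 > μ = 2.917, the bound 5/24 is < 1 and informative.)

P[X ≥ 14] ≤ 5/24 ≈ 0.208.


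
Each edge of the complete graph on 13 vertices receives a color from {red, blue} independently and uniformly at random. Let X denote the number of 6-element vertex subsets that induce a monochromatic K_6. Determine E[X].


Let X = Σ_S X_S over the C(13, 6) = 1716 subsets S of size 6, where X_S = 1 if the K_6 on S is monochromatic.
For a fixed S, the K_6 on S has C(6, 2) = 15 edges. P[all 15 edges red] = (1/2)^15, and likewise for blue, so P[monochromatic] = 2·(1/2)^15 = 2^{1 − 15} = 1/16384.
Summing: E[X] = C(13, 6) · 2^{1 − 15} = 1716 · 1/16384 = 429/4096.
Numerically: E[X] ≈ 0.1047.

E[X] = C(13,6)·2^(1−C(6,2)) = 429/4096 ≈ 0.1047.


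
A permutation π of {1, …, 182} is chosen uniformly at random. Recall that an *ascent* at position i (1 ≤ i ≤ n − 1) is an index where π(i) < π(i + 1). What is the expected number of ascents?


Write X = Σ X_I over i = 1, …, 181, with X_I the indicator of one ascent.
There are 181 indicators.
For each fixed i, the pair (π(i), π(i+1)) is a uniformly random ordered pair of distinct values from {1, …, 182}; by symmetry P[π(i) < π(i+1)] = 1/2.
By linearity: E[X] = 181 · (1/2) = (182 − 1) · (1/2) = 181/2 ≈ 90.500000.

E[X] = 181/2 = 90.500000.


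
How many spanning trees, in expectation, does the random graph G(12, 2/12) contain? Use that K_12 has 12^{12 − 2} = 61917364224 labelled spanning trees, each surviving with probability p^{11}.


K_12 has 12^{12 − 2} = 61917364224 labelled spanning trees.
For each such spanning tree H, let X_H = 1 if all 11 edges of H are present in G. Then P[X_H = 1] = p^{11} = (1/6)^{11} = 1/362797056.
By linearity of expectation: E[X] = Σ_H E[X_H] = 61917364224 · p^{11} = 61917364224 · 1/362797056 = 512/3.
Numerically: E[X] ≈ 171.

E[X] = 61917364224 · (1/6)^{11} = 512/3 ≈ 171.


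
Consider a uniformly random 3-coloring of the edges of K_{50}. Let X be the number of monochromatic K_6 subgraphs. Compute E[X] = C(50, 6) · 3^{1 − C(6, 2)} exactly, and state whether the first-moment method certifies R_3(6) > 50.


E[X] = C(50, 6) · 3^{1 − 15} = 15890700 · 3^{−14} = 15890700/4782969.
As a reduced fraction: E[X] = 5296900/1594323 ≈ 3.3224.
Is E[X] < 1? NO.
Since E[X] ≥ 1, the first-moment bound is inconclusive at n = 50; it does NOT by itself certify R_3(6) > 50.

E[X] = 5296900/1594323 ≈ 3.3224; E[X] ≥ 1; first-moment method inconclusive here.


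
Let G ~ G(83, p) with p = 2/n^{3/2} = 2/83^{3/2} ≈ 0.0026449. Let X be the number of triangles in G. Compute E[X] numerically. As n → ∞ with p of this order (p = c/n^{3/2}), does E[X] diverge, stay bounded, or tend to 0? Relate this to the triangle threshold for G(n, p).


Number of potential triangles: C(83, 3) = 91881.
Each occurs with probability p³ ≈ (0.0026449)³ ≈ 1.8502848e-08.
By linearity: E[X] = C(83, 3)·p³ ≈ 91881 · 1.8502848e-08 ≈ 0.00170.
Since α = 3/2 > 1, p = c/n^{3/2} = o(1/n) is below the triangle threshold p ~ 1/n. Asymptotically E[X] ~ (c³/6)·n^{3(1−α)} = (2³/6)·n^{-1.5} → 0, so by Markov's inequality G has no triangles w.h.p.

E[X] ≈ 0.00170; in regime p = Θ(1/n^{3/2}) E[X] tends to 0 (below the triangle threshold p ~ 1/n).


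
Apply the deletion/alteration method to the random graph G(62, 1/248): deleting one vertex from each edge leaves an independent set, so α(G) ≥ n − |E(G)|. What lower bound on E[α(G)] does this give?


E[|E(G)|] = C(62, 2)·p = 1891 · (1/248) = 61/8.
E[α(G)] ≥ n − E[|E(G)|] = 62 − 61/8 = 435/8.
Numerically: ≈ 54.37500.
(This is only a lower bound; the true E[α(G)] may be larger.)

E[α(G)] ≥ 435/8 ≈ 54.37500.


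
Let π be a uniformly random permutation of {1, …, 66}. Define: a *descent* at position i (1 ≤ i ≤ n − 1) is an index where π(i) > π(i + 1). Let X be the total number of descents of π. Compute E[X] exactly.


Write X = Σ X_I over i = 1, …, 65, with X_I the indicator of one descent.
There are 65 indicators.
For each fixed i, the pair (π(i), π(i+1)) is a uniformly random ordered pair of distinct values from {1, …, 66}; by symmetry P[π(i) > π(i+1)] = 1/2.
By linearity: E[X] = 65 · (1/2) = (66 − 1) · (1/2) = 65/2 ≈ 32.5000.

E[X] = 65/2 = 32.5000.


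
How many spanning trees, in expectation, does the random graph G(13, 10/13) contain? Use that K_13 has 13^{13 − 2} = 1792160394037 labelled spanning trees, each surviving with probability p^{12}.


K_13 has 13^{13 − 2} = 1792160394037 labelled spanning trees.
For each such spanning tree H, let X_H = 1 if all 12 edges of H are present in G. Then P[X_H = 1] = p^{12} = (10/13)^{12} = 1000000000000/23298085122481.
By linearity: E[X] = Σ_H E[X_H] = 1792160394037 · p^{12} = 1792160394037 · 1000000000000/23298085122481 = 1000000000000/13.
Numerically: E[X] ≈ 7.6923e+10.

E[X] = 1792160394037 · (10/13)^{12} = 1000000000000/13 ≈ 7.6923e+10.


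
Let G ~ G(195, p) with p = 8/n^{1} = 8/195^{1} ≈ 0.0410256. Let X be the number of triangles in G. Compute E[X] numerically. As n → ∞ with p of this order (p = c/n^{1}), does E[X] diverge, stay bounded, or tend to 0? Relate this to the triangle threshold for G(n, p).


Number of potential triangles: C(195, 3) = 1216865.
Each occurs with probability p³ ≈ (0.0410256)³ ≈ 6.90503886e-05.
By linearity: E[X] = C(195, 3)·p³ ≈ 1216865 · 6.90503886e-05 ≈ 84.025001.
Here α = 1, so p = 8/n is exactly at the triangle threshold p ~ 1/n. Asymptotically E[X] → c³/6 = 8³/6 = 256/3 ≈ 85.333333, a bounded constant. In this regime the triangle count is asymptotically Poisson(c³/6).

E[X] ≈ 84.025001; in regime p = Θ(1/n^{1}) E[X] stays bounded (at the triangle threshold p ~ 1/n).


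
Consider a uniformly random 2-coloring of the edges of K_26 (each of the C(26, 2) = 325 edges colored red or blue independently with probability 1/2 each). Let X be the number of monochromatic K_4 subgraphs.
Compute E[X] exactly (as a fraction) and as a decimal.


Let X = Σ_S X_S over the C(26, 4) = 14950 subsets S of size 4, where X_S = 1 if the K_4 on S is monochromatic.
For a fixed S, the K_4 on S has C(4, 2) = 6 edges. P[all 6 edges red] = (1/2)^6, and likewise for blue, so P[monochromatic] = 2·(1/2)^6 = 2^{1 − 6} = 1/32.
By linearity: E[X] = C(26, 4) · 2^{1 − 6} = 14950 · 1/32 = 7475/16.
Numerically: E[X] ≈ 467.1875.

E[X] = C(26,4)·2^(1−C(4,2)) = 7475/16 ≈ 467.1875.


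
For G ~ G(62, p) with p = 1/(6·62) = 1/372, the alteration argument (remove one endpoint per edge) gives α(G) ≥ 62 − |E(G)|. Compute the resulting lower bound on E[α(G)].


E[|E(G)|] = C(62, 2)·p = 1891 · (1/372) = 61/12.
E[α(G)] ≥ n − E[|E(G)|] = 62 − 61/12 = 683/12.
Numerically: ≈ 56.917.
(This is only a lower bound; the true E[α(G)] may be larger.)

E[α(G)] ≥ 683/12 ≈ 56.917.


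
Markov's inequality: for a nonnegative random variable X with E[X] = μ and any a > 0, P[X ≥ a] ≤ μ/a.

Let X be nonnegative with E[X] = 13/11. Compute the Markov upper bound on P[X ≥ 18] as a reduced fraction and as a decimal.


μ = E[X] = 13/11, a = 18.
Markov: P[X ≥ 18] ≤ μ/a = (13/11)/18 = 13/198.
Numerically: ≈ 0.066.
(Since a = 18 > μ = 1.182, the bound 13/198 is < 1 and informative.)

P[X ≥ 18] ≤ 13/198 ≈ 0.066.


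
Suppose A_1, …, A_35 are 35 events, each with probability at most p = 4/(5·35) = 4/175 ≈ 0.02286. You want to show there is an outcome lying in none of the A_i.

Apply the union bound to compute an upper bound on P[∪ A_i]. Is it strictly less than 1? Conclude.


Union bound: P[∪_{i=1}^{35} A_i] ≤ Σ_i P[A_i] ≤ 35·p = 35·(4/175) = 4/5.
Numerically: 4/5 ≈ 0.80000.
Is 4/5 < 1? YES.
Since P[∪ A_i] ≤ 4/5 < 1, the complement has P[∩ A_i^c] ≥ 1 − 4/5 = 1/5 > 0, so some outcome avoids every A_i.

35·p = 4/5 ≈ 0.80000; existence CERTIFIED by the union bound.


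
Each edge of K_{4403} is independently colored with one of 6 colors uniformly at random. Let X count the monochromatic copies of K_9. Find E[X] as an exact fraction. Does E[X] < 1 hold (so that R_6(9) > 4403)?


E[X] = C(4403, 9) · 6^{1 − 36} = 1699894433046281918452233150 · 6^{−35} = 1699894433046281918452233150/1719070799748422591028658176.
As a reduced fraction: E[X] = 283315738841046986408705525/286511799958070431838109696 ≈ 0.989.
Is E[X] < 1? YES.
Since E[X] < 1, there exists a 6-coloring of K_{4403} with no monochromatic K_9; hence R_6(9) > 4403.

E[X] = 283315738841046986408705525/286511799958070431838109696 ≈ 0.989; E[X] < 1, so R_6(9) > 4403.


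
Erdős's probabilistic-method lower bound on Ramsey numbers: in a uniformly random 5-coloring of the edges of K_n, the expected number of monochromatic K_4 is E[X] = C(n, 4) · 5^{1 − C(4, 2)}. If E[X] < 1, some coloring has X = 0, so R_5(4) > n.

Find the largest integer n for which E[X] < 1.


We need C(n, 4) · 5^{1 − 6} < 1, i.e. C(n, 4) < 5^{6 − 1} = 3125.
Check values of n near the boundary:
  n = 13: C(13, 4) = 715; 715 < 3125? YES
  n = 14: C(14, 4) = 1001; 1001 < 3125? YES
  n = 15: C(15, 4) = 1365; 1365 < 3125? YES
  n = 16: C(16, 4) = 1820; 1820 < 3125? YES
  n = 17: C(17, 4) = 2380; 2380 < 3125? YES
  n = 18: C(18, 4) = 3060; 3060 < 3125? YES
  n = 19: C(19, 4) = 3876; 3876 < 3125? NO
  n = 20: C(20, 4) = 4845; 4845 < 3125? NO
The largest n with C(n, 4) < 3125 is n = 18 (where E[X] = 612/625 ≈ 0.979). Hence R_5(4) > 18, i.e. R_5(4) ≥ 19.

Largest n = 18; hence R_5(4) > 18.


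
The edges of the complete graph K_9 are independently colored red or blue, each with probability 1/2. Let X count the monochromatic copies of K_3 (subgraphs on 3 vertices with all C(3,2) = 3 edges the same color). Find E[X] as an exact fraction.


Let X = Σ_S X_S over the C(9, 3) = 84 subsets S of size 3, where X_S = 1 if the K_3 on S is monochromatic.
For a fixed S, the K_3 on S has C(3, 2) = 3 edges. P[all 3 edges red] = (1/2)^3, and likewise for blue, so P[monochromatic] = 2·(1/2)^3 = 2^{1 − 3} = 1/4.
By linearity of expectation: E[X] = C(9, 3) · 2^{1 − 3} = 84 · 1/4 = 21.
Numerically: E[X] ≈ 21.000.

E[X] = C(9,3)·2^(1−C(3,2)) = 21 ≈ 21.000.


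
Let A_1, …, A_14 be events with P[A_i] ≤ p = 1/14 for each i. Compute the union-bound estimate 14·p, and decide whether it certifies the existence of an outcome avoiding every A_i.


Union bound: P[∪_{i=1}^{14} A_i] ≤ Σ_i P[A_i] ≤ 14·p = 14·(1/14) = 1.
Numerically: 1 ≈ 1.000000.
Is 1 < 1? NO.
Since the bound 1 is ≥ 1, the union bound is uninformative here; it does NOT by itself certify existence.

14·p = 1 ≈ 1.000000; existence NOT certified by the union bound.


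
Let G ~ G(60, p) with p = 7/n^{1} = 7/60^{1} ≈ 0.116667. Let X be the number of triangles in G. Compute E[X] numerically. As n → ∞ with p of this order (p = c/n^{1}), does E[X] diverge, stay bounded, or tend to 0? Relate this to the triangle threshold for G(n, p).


Number of potential triangles: C(60, 3) = 34220.
Each occurs with probability p³ ≈ (0.116667)³ ≈ 1.58796296e-03.
By linearity: E[X] = C(60, 3)·p³ ≈ 34220 · 1.58796296e-03 ≈ 54.340093.
Here α = 1, so p = 7/n is exactly at the triangle threshold p ~ 1/n. Asymptotically E[X] → c³/6 = 7³/6 = 343/6 ≈ 57.166667, a bounded constant. In this regime the triangle count is asymptotically Poisson(c³/6).

E[X] ≈ 54.340093; in regime p = Θ(1/n^{1}) E[X] stays bounded (at the triangle threshold p ~ 1/n).


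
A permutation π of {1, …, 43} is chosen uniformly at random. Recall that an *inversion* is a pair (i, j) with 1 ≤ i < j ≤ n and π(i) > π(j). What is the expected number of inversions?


Write X = Σ X_I over the C(43, 2) = 903 pairs i < j, with X_I the indicator of one inversion.
There are 903 indicators.
For each fixed pair i < j, the values π(i) and π(j) are two distinct elements of {1, …, 43} in uniformly random order; by symmetry P[π(i) > π(j)] = 1/2.
By linearity: E[X] = 903 · (1/2) = C(43, 2) · (1/2) = 903/2 = 903/2 ≈ 451.50000.

E[X] = 903/2 = 451.50000.


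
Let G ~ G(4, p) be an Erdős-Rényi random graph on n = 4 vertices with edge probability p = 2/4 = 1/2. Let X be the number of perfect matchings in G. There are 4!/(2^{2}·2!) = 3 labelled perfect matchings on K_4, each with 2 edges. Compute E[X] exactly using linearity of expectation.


K_4 has 4!/(2^{2}·2!) = 3 labelled perfect matchings.
For each such perfect matching H, let X_H = 1 if all 2 edges of H are present in G. Then P[X_H = 1] = p^{2} = (1/2)^{2} = 1/4.
Summing the indicators: E[X] = Σ_H E[X_H] = 3 · p^{2} = 3 · 1/4 = 3/4.
Numerically: E[X] ≈ 0.75.

E[X] = 3 · (1/2)^{2} = 3/4 ≈ 0.75.


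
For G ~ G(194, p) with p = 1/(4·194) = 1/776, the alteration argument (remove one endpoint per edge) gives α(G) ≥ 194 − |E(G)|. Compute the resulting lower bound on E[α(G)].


E[|E(G)|] = C(194, 2)·p = 18721 · (1/776) = 193/8.
E[α(G)] ≥ n − E[|E(G)|] = 194 − 193/8 = 1359/8.
Numerically: ≈ 169.87500.
(This is only a lower bound; the true E[α(G)] may be larger.)

E[α(G)] ≥ 1359/8 ≈ 169.87500.


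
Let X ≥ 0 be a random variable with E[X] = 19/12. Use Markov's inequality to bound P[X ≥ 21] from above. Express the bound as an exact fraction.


μ = E[X] = 19/12, a = 21.
Markov: P[X ≥ 21] ≤ μ/a = (19/12)/21 = 19/252.
Numerically: ≈ 0.075.
(Since a = 21 > μ = 1.583, the bound 19/252 is < 1 and informative.)

P[X ≥ 21] ≤ 19/252 ≈ 0.075.


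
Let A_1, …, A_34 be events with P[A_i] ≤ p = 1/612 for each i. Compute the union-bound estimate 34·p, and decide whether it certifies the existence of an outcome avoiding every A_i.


Union bound: P[∪_{i=1}^{34} A_i] ≤ Σ_i P[A_i] ≤ 34·p = 34·(1/612) = 1/18.
Numerically: 1/18 ≈ 0.0555556.
Is 1/18 < 1? YES.
Since P[∪ A_i] ≤ 1/18 < 1, the complement has P[∩ A_i^c] ≥ 1 − 1/18 = 17/18 > 0, so some outcome avoids every A_i.

34·p = 1/18 ≈ 0.0555556; existence CERTIFIED by the union bound.


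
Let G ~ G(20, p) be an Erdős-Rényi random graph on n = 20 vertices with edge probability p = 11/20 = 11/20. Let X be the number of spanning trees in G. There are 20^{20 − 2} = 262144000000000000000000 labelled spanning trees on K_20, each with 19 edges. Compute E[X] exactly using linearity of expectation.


K_20 has 20^{20 − 2} = 262144000000000000000000 labelled spanning trees.
For each such spanning tree H, let X_H = 1 if all 19 edges of H are present in G. Then P[X_H = 1] = p^{19} = (11/20)^{19} = 61159090448414546291/5242880000000000000000000.
By linearity of expectation: E[X] = Σ_H E[X_H] = 262144000000000000000000 · p^{19} = 262144000000000000000000 · 61159090448414546291/5242880000000000000000000 = 61159090448414546291/20.
Numerically: E[X] ≈ 3.058e+18.

E[X] = 262144000000000000000000 · (11/20)^{19} = 61159090448414546291/20 ≈ 3.058e+18.


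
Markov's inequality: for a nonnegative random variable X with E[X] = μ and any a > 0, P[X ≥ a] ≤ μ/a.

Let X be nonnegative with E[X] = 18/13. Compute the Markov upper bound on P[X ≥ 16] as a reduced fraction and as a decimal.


μ = E[X] = 18/13, a = 16.
Markov: P[X ≥ 16] ≤ μ/a = (18/13)/16 = 9/104.
Numerically: ≈ 0.0865.
(Since a = 16 > μ = 1.3846, the bound 9/104 is < 1 and informative.)

P[X ≥ 16] ≤ 9/104 ≈ 0.0865.


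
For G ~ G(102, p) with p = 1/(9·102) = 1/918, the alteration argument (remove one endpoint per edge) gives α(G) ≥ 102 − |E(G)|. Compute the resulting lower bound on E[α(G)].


E[|E(G)|] = C(102, 2)·p = 5151 · (1/918) = 101/18.
E[α(G)] ≥ n − E[|E(G)|] = 102 − 101/18 = 1735/18.
Numerically: ≈ 96.38889.
(This is only a lower bound; the true E[α(G)] may be larger.)

E[α(G)] ≥ 1735/18 ≈ 96.38889.


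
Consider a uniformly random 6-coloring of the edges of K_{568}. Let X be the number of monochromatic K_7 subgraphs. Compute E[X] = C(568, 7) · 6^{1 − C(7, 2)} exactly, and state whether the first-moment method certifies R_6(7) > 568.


E[X] = C(568, 7) · 6^{1 − 21} = 3646611956239704 · 6^{−20} = 3646611956239704/3656158440062976.
As a reduced fraction: E[X] = 16882462760369/16926659444736 ≈ 0.99739.
Is E[X] < 1? YES.
Since E[X] < 1, there exists a 6-coloring of K_{568} with no monochromatic K_7; hence R_6(7) > 568.

E[X] = 16882462760369/16926659444736 ≈ 0.99739; E[X] < 1, so R_6(7) > 568.


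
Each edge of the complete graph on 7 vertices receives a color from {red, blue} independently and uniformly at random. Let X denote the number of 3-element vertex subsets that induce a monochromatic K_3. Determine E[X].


Let X = Σ_S X_S over the C(7, 3) = 35 subsets S of size 3, where X_S = 1 if the K_3 on S is monochromatic.
For a fixed S, the K_3 on S has C(3, 2) = 3 edges. P[all 3 edges red] = (1/2)^3, and likewise for blue, so P[monochromatic] = 2·(1/2)^3 = 2^{1 − 3} = 1/4.
By linearity: E[X] = C(7, 3) · 2^{1 − 3} = 35 · 1/4 = 35/4.
Numerically: E[X] ≈ 8.750000.

E[X] = C(7,3)·2^(1−C(3,2)) = 35/4 ≈ 8.750000.


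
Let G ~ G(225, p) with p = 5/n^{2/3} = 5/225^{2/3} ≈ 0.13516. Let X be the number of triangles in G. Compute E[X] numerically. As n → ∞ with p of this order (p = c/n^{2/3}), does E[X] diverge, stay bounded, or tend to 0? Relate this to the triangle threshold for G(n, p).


Number of potential triangles: C(225, 3) = 1873200.
Each occurs with probability p³ ≈ (0.13516)³ ≈ 2.46913580e-03.
By linearity: E[X] = C(225, 3)·p³ ≈ 1873200 · 2.46913580e-03 ≈ 4625.185185.
Since α = 2/3 < 1, p = c/n^{2/3} ≫ 1/n is above the triangle threshold p ~ 1/n. Asymptotically E[X] ~ (c³/6)·n^{3(1−α)} = (5³/6)·n^{1} → ∞; triangles are abundant w.h.p.

E[X] ≈ 4625.185185; in regime p = Θ(1/n^{2/3}) E[X] diverges (above the triangle threshold p ~ 1/n).


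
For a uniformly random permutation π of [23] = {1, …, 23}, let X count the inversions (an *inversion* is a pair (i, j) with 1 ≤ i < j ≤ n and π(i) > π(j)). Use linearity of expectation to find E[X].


Write X = Σ X_I over the C(23, 2) = 253 pairs i < j, with X_I the indicator of one inversion.
There are 253 indicators.
For each fixed pair i < j, the values π(i) and π(j) are two distinct elements of {1, …, 23} in uniformly random order; by symmetry P[π(i) > π(j)] = 1/2.
By linearity: E[X] = 253 · (1/2) = C(23, 2) · (1/2) = 253/2 = 253/2 ≈ 126.50000.

E[X] = 253/2 = 126.50000.


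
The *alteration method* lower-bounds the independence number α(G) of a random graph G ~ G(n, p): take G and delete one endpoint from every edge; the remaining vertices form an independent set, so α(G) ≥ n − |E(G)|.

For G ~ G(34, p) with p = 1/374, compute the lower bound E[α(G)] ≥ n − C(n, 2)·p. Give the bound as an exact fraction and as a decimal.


E[|E(G)|] = C(34, 2)·p = 561 · (1/374) = 3/2.
E[α(G)] ≥ n − E[|E(G)|] = 34 − 3/2 = 65/2.
Numerically: ≈ 32.5000.
(This is only a lower bound; the true E[α(G)] may be larger.)

E[α(G)] ≥ 65/2 ≈ 32.5000.


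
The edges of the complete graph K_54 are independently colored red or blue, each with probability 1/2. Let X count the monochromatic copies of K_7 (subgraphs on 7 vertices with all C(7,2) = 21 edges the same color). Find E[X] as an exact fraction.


Let X = Σ_S X_S over the C(54, 7) = 177100560 subsets S of size 7, where X_S = 1 if the K_7 on S is monochromatic.
For a fixed S, the K_7 on S has C(7, 2) = 21 edges. P[all 21 edges red] = (1/2)^21, and likewise for blue, so P[monochromatic] = 2·(1/2)^21 = 2^{1 − 21} = 1/1048576.
Summing: E[X] = C(54, 7) · 2^{1 − 21} = 177100560 · 1/1048576 = 11068785/65536.
Numerically: E[X] ≈ 168.89626.

E[X] = C(54,7)·2^(1−C(7,2)) = 11068785/65536 ≈ 168.89626.


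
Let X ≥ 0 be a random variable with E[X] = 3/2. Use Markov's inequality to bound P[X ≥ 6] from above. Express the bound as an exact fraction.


μ = E[X] = 3/2, a = 6.
Markov: P[X ≥ 6] ≤ μ/a = (3/2)/6 = 1/4.
Numerically: ≈ 0.2500.
(Since a = 6 > μ = 1.5000, the bound 1/4 is < 1 and informative.)

P[X ≥ 6] ≤ 1/4 ≈ 0.2500.


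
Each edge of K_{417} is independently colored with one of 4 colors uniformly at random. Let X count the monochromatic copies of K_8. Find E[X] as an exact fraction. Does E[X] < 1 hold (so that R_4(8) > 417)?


E[X] = C(417, 8) · 4^{1 − 28} = 21194845068522060 · 4^{−27} = 21194845068522060/18014398509481984.
As a reduced fraction: E[X] = 5298711267130515/4503599627370496 ≈ 1.1766.
Is E[X] < 1? NO.
Since E[X] ≥ 1, the first-moment bound is inconclusive at n = 417; it does NOT by itself certify R_4(8) > 417.

E[X] = 5298711267130515/4503599627370496 ≈ 1.1766; E[X] ≥ 1; first-moment method inconclusive here.


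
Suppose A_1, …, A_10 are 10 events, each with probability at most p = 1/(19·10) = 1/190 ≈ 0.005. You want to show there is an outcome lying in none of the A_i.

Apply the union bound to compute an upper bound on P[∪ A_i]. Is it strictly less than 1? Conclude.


Union bound: P[∪_{i=1}^{10} A_i] ≤ Σ_i P[A_i] ≤ 10·p = 10·(1/190) = 1/19.
Numerically: 1/19 ≈ 0.053.
Is 1/19 < 1? YES.
Since P[∪ A_i] ≤ 1/19 < 1, the complement has P[∩ A_i^c] ≥ 1 − 1/19 = 18/19 > 0, so some outcome avoids every A_i.

10·p = 1/19 ≈ 0.053; existence CERTIFIED by the union bound.


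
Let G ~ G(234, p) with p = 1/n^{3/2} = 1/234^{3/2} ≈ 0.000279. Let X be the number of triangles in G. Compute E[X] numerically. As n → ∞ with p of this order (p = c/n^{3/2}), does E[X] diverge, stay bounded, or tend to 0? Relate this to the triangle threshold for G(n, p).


Number of potential triangles: C(234, 3) = 2108184.
Each occurs with probability p³ ≈ (0.000279)³ ≈ 2.18036e-11.
By linearity: E[X] = C(234, 3)·p³ ≈ 2108184 · 2.18036e-11 ≈ 0.000.
Since α = 3/2 > 1, p = c/n^{3/2} = o(1/n) is below the triangle threshold p ~ 1/n. Asymptotically E[X] ~ (c³/6)·n^{3(1−α)} = (1³/6)·n^{-1.5} → 0, so by Markov's inequality G has no triangles w.h.p.

E[X] ≈ 0.000; in regime p = Θ(1/n^{3/2}) E[X] tends to 0 (below the triangle threshold p ~ 1/n).


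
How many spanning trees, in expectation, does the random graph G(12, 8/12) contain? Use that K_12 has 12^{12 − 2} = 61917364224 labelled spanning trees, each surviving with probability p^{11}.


K_12 has 12^{12 − 2} = 61917364224 labelled spanning trees.
For each such spanning tree H, let X_H = 1 if all 11 edges of H are present in G. Then P[X_H = 1] = p^{11} = (2/3)^{11} = 2048/177147.
By linearity of expectation: E[X] = Σ_H E[X_H] = 61917364224 · p^{11} = 61917364224 · 2048/177147 = 2147483648/3.
Numerically: E[X] ≈ 7.15828e+08.

E[X] = 61917364224 · (2/3)^{11} = 2147483648/3 ≈ 7.15828e+08.


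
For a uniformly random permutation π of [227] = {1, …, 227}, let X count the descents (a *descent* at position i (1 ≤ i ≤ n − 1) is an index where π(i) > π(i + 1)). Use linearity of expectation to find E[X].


Write X = Σ X_I over i = 1, …, 226, with X_I the indicator of one descent.
There are 226 indicators.
For each fixed i, the pair (π(i), π(i+1)) is a uniformly random ordered pair of distinct values from {1, …, 227}; by symmetry P[π(i) > π(i+1)] = 1/2.
By linearity: E[X] = 226 · (1/2) = (227 − 1) · (1/2) = 113 ≈ 113.000000.

E[X] = 113 = 113.000000.


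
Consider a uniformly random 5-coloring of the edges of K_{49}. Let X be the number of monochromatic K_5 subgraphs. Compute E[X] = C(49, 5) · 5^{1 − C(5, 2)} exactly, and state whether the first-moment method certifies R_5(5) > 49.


E[X] = C(49, 5) · 5^{1 − 10} = 1906884 · 5^{−9} = 1906884/1953125.
As a reduced fraction: E[X] = 1906884/1953125 ≈ 0.97632.
Is E[X] < 1? YES.
Since E[X] < 1, there exists a 5-coloring of K_{49} with no monochromatic K_5; hence R_5(5) > 49.

E[X] = 1906884/1953125 ≈ 0.97632; E[X] < 1, so R_5(5) > 49.


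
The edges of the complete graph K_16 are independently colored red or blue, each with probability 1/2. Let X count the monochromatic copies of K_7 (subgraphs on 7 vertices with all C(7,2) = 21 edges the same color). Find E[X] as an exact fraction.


Let X = Σ_S X_S over the C(16, 7) = 11440 subsets S of size 7, where X_S = 1 if the K_7 on S is monochromatic.
For a fixed S, the K_7 on S has C(7, 2) = 21 edges. P[all 21 edges red] = (1/2)^21, and likewise for blue, so P[monochromatic] = 2·(1/2)^21 = 2^{1 − 21} = 1/1048576.
Summing: E[X] = C(16, 7) · 2^{1 − 21} = 11440 · 1/1048576 = 715/65536.
Numerically: E[X] ≈ 0.011.

E[X] = C(16,7)·2^(1−C(7,2)) = 715/65536 ≈ 0.011.


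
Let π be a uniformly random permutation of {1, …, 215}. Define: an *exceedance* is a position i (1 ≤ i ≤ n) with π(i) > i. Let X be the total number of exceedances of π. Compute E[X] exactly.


Write X = Σ_{i=1}^{215} X_i, where X_i = 1_{π(i) > i}.
For each fixed i, π(i) is uniform over {1, …, 215} (marginal of a uniform permutation), so P[π(i) > i] = (n − i)/n. Summing: Σ_{i=1}^{215} (n − i)/n = (0 + 1 + … + 214)/215 = 215(215 − 1)/(2·215) = (215 − 1)/2.
Hence E[X] = Σ_{i=1}^{215} (215 − i)/215 = 107 ≈ 107.000000.

E[X] = 107 = 107.000000.


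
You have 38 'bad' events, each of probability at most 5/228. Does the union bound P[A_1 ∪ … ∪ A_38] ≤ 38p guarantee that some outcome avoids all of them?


Union bound: P[∪_{i=1}^{38} A_i] ≤ Σ_i P[A_i] ≤ 38·p = 38·(5/228) = 5/6.
Numerically: 5/6 ≈ 0.833.
Is 5/6 < 1? YES.
Since P[∪ A_i] ≤ 5/6 < 1, the complement has P[∩ A_i^c] ≥ 1 − 5/6 = 1/6 > 0, so some outcome avoids every A_i.

38·p = 5/6 ≈ 0.833; existence CERTIFIED by the union bound.


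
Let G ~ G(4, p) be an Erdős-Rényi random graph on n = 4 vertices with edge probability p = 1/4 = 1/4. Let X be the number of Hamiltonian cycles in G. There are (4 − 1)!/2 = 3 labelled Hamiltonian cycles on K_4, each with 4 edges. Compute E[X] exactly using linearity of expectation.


K_4 has (4 − 1)!/2 = 3 labelled Hamiltonian cycles.
For each such Hamiltonian cycle H, let X_H = 1 if all 4 edges of H are present in G. Then P[X_H = 1] = p^{4} = (1/4)^{4} = 1/256.
By linearity: E[X] = Σ_H E[X_H] = 3 · p^{4} = 3 · 1/256 = 3/256.
Numerically: E[X] ≈ 0.011719.

E[X] = 3 · (1/4)^{4} = 3/256 ≈ 0.011719.


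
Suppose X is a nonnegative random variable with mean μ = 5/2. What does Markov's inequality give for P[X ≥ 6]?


μ = E[X] = 5/2, a = 6.
Markov: P[X ≥ 6] ≤ μ/a = (5/2)/6 = 5/12.
Numerically: ≈ 0.41667.
(Since a = 6 > μ = 2.50000, the bound 5/12 is < 1 and informative.)

P[X ≥ 6] ≤ 5/12 ≈ 0.41667.


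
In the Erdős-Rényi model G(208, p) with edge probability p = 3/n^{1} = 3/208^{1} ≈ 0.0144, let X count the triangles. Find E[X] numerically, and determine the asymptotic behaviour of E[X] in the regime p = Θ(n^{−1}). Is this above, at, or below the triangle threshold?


Number of potential triangles: C(208, 3) = 1478256.
Each occurs with probability p³ ≈ (0.0144)³ ≈ 3.00036e-06.
By linearity: E[X] = C(208, 3)·p³ ≈ 1478256 · 3.00036e-06 ≈ 4.435.
Here α = 1, so p = 3/n is exactly at the triangle threshold p ~ 1/n. Asymptotically E[X] → c³/6 = 3³/6 = 9/2 ≈ 4.500, a bounded constant. In this regime the triangle count is asymptotically Poisson(c³/6).

E[X] ≈ 4.435; in regime p = Θ(1/n^{1}) E[X] stays bounded (at the triangle threshold p ~ 1/n).


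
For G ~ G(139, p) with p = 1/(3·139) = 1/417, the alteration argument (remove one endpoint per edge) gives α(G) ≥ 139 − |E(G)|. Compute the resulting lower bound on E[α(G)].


E[|E(G)|] = C(139, 2)·p = 9591 · (1/417) = 23.
E[α(G)] ≥ n − E[|E(G)|] = 139 − 23 = 116.
Numerically: ≈ 116.0000.
(This is only a lower bound; the true E[α(G)] may be larger.)

E[α(G)] ≥ 116 ≈ 116.0000.


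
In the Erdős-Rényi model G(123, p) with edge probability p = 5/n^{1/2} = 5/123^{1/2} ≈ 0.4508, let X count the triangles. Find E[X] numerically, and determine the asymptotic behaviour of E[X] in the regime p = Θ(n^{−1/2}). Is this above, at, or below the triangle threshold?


Number of potential triangles: C(123, 3) = 302621.
Each occurs with probability p³ ≈ (0.4508)³ ≈ 9.163309e-02.
By linearity: E[X] = C(123, 3)·p³ ≈ 302621 · 9.163309e-02 ≈ 27730.0982.
Since α = 1/2 < 1, p = c/n^{1/2} ≫ 1/n is above the triangle threshold p ~ 1/n. Asymptotically E[X] ~ (c³/6)·n^{3(1−α)} = (5³/6)·n^{1.5} → ∞; triangles are abundant w.h.p.

E[X] ≈ 27730.0982; in regime p = Θ(1/n^{1/2}) E[X] diverges (above the triangle threshold p ~ 1/n).


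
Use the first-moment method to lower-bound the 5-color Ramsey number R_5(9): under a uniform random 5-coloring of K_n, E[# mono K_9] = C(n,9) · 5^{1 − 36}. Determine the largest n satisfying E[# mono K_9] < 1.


We need C(n, 9) · 5^{1 − 36} < 1, i.e. C(n, 9) < 5^{36 − 1} = 2910383045673370361328125.
Check values of n near the boundary:
  n = 2169: C(2169, 9) = 2879753360044504243499683; 2879753360044504243499683 < 2910383045673370361328125? YES
  n = 2170: C(2170, 9) = 2891746779868845075610510; 2891746779868845075610510 < 2910383045673370361328125? YES
  n = 2171: C(2171, 9) = 2903784578674959601827205; 2903784578674959601827205 < 2910383045673370361328125? YES
  n = 2172: C(2172, 9) = 2915866900084148060642020; 2915866900084148060642020 < 2910383045673370361328125? NO
  n = 2173: C(2173, 9) = 2927993888115921319674265; 2927993888115921319674265 < 2910383045673370361328125? NO
The largest n with C(n, 9) < 2910383045673370361328125 is n = 2171 (where E[X] = 580756915734991920365441/582076609134674072265625 ≈ 0.9977). Hence R_5(9) > 2171, i.e. R_5(9) ≥ 2172.

Largest n = 2171; hence R_5(9) > 2171.


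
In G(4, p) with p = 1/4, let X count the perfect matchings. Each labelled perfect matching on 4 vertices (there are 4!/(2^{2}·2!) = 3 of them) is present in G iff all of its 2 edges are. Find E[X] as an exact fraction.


K_4 has 4!/(2^{2}·2!) = 3 labelled perfect matchings.
For each such perfect matching H, let X_H = 1 if all 2 edges of H are present in G. Then P[X_H = 1] = p^{2} = (1/4)^{2} = 1/16.
By linearity of expectation: E[X] = Σ_H E[X_H] = 3 · p^{2} = 3 · 1/16 = 3/16.
Numerically: E[X] ≈ 0.1875.

E[X] = 3 · (1/4)^{2} = 3/16 ≈ 0.1875.


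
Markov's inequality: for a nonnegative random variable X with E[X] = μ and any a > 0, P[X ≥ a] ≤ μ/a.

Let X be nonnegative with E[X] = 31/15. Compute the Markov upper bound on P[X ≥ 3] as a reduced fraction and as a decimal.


μ = E[X] = 31/15, a = 3.
Markov: P[X ≥ 3] ≤ μ/a = (31/15)/3 = 31/45.
Numerically: ≈ 0.6889.
(Since a = 3 > μ = 2.0667, the bound 31/45 is < 1 and informative.)

P[X ≥ 3] ≤ 31/45 ≈ 0.6889.


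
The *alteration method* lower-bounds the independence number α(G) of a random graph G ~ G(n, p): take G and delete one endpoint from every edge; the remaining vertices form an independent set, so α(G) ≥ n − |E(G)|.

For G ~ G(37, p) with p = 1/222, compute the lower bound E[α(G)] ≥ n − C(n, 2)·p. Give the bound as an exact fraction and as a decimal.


E[|E(G)|] = C(37, 2)·p = 666 · (1/222) = 3.
E[α(G)] ≥ n − E[|E(G)|] = 37 − 3 = 34.
Numerically: ≈ 34.000000.
(This is only a lower bound; the true E[α(G)] may be larger.)

E[α(G)] ≥ 34 ≈ 34.000000.


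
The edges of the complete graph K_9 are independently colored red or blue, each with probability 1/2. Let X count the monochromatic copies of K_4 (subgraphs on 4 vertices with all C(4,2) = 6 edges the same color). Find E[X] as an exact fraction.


Let X = Σ_S X_S over the C(9, 4) = 126 subsets S of size 4, where X_S = 1 if the K_4 on S is monochromatic.
For a fixed S, the K_4 on S has C(4, 2) = 6 edges. P[all 6 edges red] = (1/2)^6, and likewise for blue, so P[monochromatic] = 2·(1/2)^6 = 2^{1 − 6} = 1/32.
By linearity of expectation: E[X] = C(9, 4) · 2^{1 − 6} = 126 · 1/32 = 63/16.
Numerically: E[X] ≈ 3.9375.

E[X] = C(9,4)·2^(1−C(4,2)) = 63/16 ≈ 3.9375.


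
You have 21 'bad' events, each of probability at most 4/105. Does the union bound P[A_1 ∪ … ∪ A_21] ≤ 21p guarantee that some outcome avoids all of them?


Union bound: P[∪_{i=1}^{21} A_i] ≤ Σ_i P[A_i] ≤ 21·p = 21·(4/105) = 4/5.
Numerically: 4/5 ≈ 0.8000000.
Is 4/5 < 1? YES.
Since P[∪ A_i] ≤ 4/5 < 1, the complement has P[∩ A_i^c] ≥ 1 − 4/5 = 1/5 > 0, so some outcome avoids every A_i.

21·p = 4/5 ≈ 0.8000000; existence CERTIFIED by the union bound.


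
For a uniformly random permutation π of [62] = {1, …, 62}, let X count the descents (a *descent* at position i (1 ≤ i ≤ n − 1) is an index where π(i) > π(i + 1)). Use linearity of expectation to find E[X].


Write X = Σ X_I over i = 1, …, 61, with X_I the indicator of one descent.
There are 61 indicators.
For each fixed i, the pair (π(i), π(i+1)) is a uniformly random ordered pair of distinct values from {1, …, 62}; by symmetry P[π(i) > π(i+1)] = 1/2.
By linearity: E[X] = 61 · (1/2) = (62 − 1) · (1/2) = 61/2 ≈ 30.500000.

E[X] = 61/2 = 30.500000.


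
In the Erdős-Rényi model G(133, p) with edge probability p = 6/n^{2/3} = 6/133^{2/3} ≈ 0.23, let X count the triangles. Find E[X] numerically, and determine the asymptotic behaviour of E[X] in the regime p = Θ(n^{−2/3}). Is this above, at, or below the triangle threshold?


Number of potential triangles: C(133, 3) = 383306.
Each occurs with probability p³ ≈ (0.23)³ ≈ 1.22110e-02.
By linearity: E[X] = C(133, 3)·p³ ≈ 383306 · 1.22110e-02 ≈ 4680.541.
Since α = 2/3 < 1, p = c/n^{2/3} ≫ 1/n is above the triangle threshold p ~ 1/n. Asymptotically E[X] ~ (c³/6)·n^{3(1−α)} = (6³/6)·n^{1} → ∞; triangles are abundant w.h.p.

E[X] ≈ 4680.541; in regime p = Θ(1/n^{2/3}) E[X] diverges (above the triangle threshold p ~ 1/n).


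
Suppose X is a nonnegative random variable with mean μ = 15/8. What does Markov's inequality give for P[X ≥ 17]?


μ = E[X] = 15/8, a = 17.
Markov: P[X ≥ 17] ≤ μ/a = (15/8)/17 = 15/136.
Numerically: ≈ 0.11029.
(Since a = 17 > μ = 1.87500, the bound 15/136 is < 1 and informative.)

P[X ≥ 17] ≤ 15/136 ≈ 0.11029.


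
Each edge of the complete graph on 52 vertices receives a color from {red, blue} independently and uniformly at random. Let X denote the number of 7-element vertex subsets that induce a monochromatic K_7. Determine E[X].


Let X = Σ_S X_S over the C(52, 7) = 133784560 subsets S of size 7, where X_S = 1 if the K_7 on S is monochromatic.
For a fixed S, the K_7 on S has C(7, 2) = 21 edges. P[all 21 edges red] = (1/2)^21, and likewise for blue, so P[monochromatic] = 2·(1/2)^21 = 2^{1 − 21} = 1/1048576.
By linearity of expectation: E[X] = C(52, 7) · 2^{1 − 21} = 133784560 · 1/1048576 = 8361535/65536.
Numerically: E[X] ≈ 127.587.

E[X] = C(52,7)·2^(1−C(7,2)) = 8361535/65536 ≈ 127.587.


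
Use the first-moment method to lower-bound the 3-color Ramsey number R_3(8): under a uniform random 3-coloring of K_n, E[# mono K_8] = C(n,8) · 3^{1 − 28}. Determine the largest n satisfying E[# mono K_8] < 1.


We need C(n, 8) · 3^{1 − 28} < 1, i.e. C(n, 8) < 3^{28 − 1} = 7625597484987.
Check values of n near the boundary:
  n = 153: C(153, 8) = 6183023199255; 6183023199255 < 7625597484987? YES
  n = 154: C(154, 8) = 6521818990995; 6521818990995 < 7625597484987? YES
  n = 155: C(155, 8) = 6876747915675; 6876747915675 < 7625597484987? YES
  n = 156: C(156, 8) = 7248464019225; 7248464019225 < 7625597484987? YES
  n = 157: C(157, 8) = 7637643295425; 7637643295425 < 7625597484987? NO
  n = 158: C(158, 8) = 8044984271181; 8044984271181 < 7625597484987? NO
  n = 159: C(159, 8) = 8471208603429; 8471208603429 < 7625597484987? NO
The largest n with C(n, 8) < 7625597484987 is n = 156 (where E[X] = 805384891025/847288609443 ≈ 0.9505). Hence R_3(8) > 156, i.e. R_3(8) ≥ 157.

Largest n = 156; hence R_3(8) > 156.


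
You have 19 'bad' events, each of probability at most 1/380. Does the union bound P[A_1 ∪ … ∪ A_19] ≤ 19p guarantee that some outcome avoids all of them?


Union bound: P[∪_{i=1}^{19} A_i] ≤ Σ_i P[A_i] ≤ 19·p = 19·(1/380) = 1/20.
Numerically: 1/20 ≈ 0.050000.
Is 1/20 < 1? YES.
Since P[∪ A_i] ≤ 1/20 < 1, the complement has P[∩ A_i^c] ≥ 1 − 1/20 = 19/20 > 0, so some outcome avoids every A_i.

19·p = 1/20 ≈ 0.050000; existence CERTIFIED by the union bound.
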